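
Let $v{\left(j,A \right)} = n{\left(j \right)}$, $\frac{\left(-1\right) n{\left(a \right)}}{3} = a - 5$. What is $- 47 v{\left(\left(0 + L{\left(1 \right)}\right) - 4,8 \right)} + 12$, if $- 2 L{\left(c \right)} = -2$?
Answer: $-1116$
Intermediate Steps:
$L{\left(c \right)} = 1$ ($L{\left(c \right)} = \left(- \frac{1}{2}\right) \left(-2\right) = 1$)
$n{\left(a \right)} = 15 - 3 a$ ($n{\left(a \right)} = - 3 \left(a - 5\right) = - 3 \left(-5 + a\right) = 15 - 3 a$)
$v{\left(j,A \right)} = 15 - 3 j$
$- 47 v{\left(\left(0 + L{\left(1 \right)}\right) - 4,8 \right)} + 12 = - 47 \left(15 - 3 \left(\left(0 + 1\right) - 4\right)\right) + 12 = - 47 \left(15 - 3 \left(1 - 4\right)\right) + 12 = - 47 \left(15 - -9\right) + 12 = - 47 \left(15 + 9\right) + 12 = \left(-47\right) 24 + 12 = -1128 + 12 = -1116$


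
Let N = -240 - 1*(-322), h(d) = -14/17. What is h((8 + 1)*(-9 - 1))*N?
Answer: -1148/17 ≈ -67.529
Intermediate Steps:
h(d) = -14/17 (h(d) = -14*1/17 = -14/17)
N = 82 (N = -240 + 322 = 82)
h((8 + 1)*(-9 - 1))*N = -14/17*82 = -1148/17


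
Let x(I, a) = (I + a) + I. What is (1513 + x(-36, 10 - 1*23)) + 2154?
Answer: 3582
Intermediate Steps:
x(I, a) = a + 2*I
(1513 + x(-36, 10 - 1*23)) + 2154 = (1513 + ((10 - 1*23) + 2*(-36))) + 2154 = (1513 + ((10 - 23) - 72)) + 2154 = (1513 + (-13 - 72)) + 2154 = (1513 - 85) + 2154 = 1428 + 2154 = 3582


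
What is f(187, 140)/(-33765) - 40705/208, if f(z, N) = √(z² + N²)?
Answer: -40705/208 - √54569/33765 ≈ -195.70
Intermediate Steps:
f(z, N) = √(N² + z²)
f(187, 140)/(-33765) - 40705/208 = √(140² + 187²)/(-33765) - 40705/208 = √(19600 + 34969)*(-1/33765) - 40705*1/208 = √54569*(-1/33765) - 40705/208 = -√54569/33765 - 40705/208 = -40705/208 - √54569/33765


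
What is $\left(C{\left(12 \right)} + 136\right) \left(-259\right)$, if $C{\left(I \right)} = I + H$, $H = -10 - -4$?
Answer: $-36778$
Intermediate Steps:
$H = -6$ ($H = -10 + 4 = -6$)
$C{\left(I \right)} = -6 + I$ ($C{\left(I \right)} = I - 6 = -6 + I$)
$\left(C{\left(12 \right)} + 136\right) \left(-259\right) = \left(\left(-6 + 12\right) + 136\right) \left(-259\right) = \left(6 + 136\right) \left(-259\right) = 142 \left(-259\right) = -36778$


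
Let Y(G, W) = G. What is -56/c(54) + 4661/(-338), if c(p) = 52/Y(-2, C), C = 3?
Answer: -3933/338 ≈ -11.636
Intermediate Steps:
c(p) = -26 (c(p) = 52/(-2) = 52*(-½) = -26)
-56/c(54) + 4661/(-338) = -56/(-26) + 4661/(-338) = -56*(-1/26) + 4661*(-1/338) = 28/13 - 4661/338 = -3933/338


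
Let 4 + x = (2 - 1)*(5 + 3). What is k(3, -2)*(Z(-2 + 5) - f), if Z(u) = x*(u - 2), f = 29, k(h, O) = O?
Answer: 50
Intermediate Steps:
x = 4 (x = -4 + (2 - 1)*(5 + 3) = -4 + 1*8 = -4 + 8 = 4)
Z(u) = -8 + 4*u (Z(u) = 4*(u - 2) = 4*(-2 + u) = -8 + 4*u)
k(3, -2)*(Z(-2 + 5) - f) = -2*((-8 + 4*(-2 + 5)) - 1*29) = -2*((-8 + 4*3) - 29) = -2*((-8 + 12) - 29) = -2*(4 - 29) = -2*(-25) = 50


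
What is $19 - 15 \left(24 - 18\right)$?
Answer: $-71$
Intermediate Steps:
$19 - 15 \left(24 - 18\right) = 19 - 90 = -71$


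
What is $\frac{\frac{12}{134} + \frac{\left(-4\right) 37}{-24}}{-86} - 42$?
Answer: $- \frac{1454539}{34572} \approx -42.073$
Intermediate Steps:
$\frac{\frac{12}{134} + \frac{\left(-4\right) 37}{-24}}{-86} - 42 = \left(12 \cdot \frac{1}{134} - - \frac{37}{6}\right) \left(- \frac{1}{86}\right) - 42 = \left(\frac{6}{67} + \frac{37}{6}\right) \left(- \frac{1}{86}\right) - 42 = \frac{2515}{402} \left(- \frac{1}{86}\right) - 42 = - \frac{2515}{34572} - 42 = - \frac{1454539}{34572}$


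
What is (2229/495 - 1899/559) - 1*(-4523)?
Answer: 417280907/92235 ≈ 4524.1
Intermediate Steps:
(2229/495 - 1899/559) - 1*(-4523) = (2229*(1/495) - 1899*1/559) + 4523 = (743/165 - 1899/559) + 4523 = 102002/92235 + 4523 = 417280907/92235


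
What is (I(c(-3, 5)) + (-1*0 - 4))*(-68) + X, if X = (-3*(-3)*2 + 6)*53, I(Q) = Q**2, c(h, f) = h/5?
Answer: 37988/25 ≈ 1519.5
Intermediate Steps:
c(h, f) = h/5 (c(h, f) = h*(1/5) = h/5)
X = 1272 (X = (9*2 + 6)*53 = (18 + 6)*53 = 24*53 = 1272)
(I(c(-3, 5)) + (-1*0 - 4))*(-68) + X = (((1/5)*(-3))**2 + (-1*0 - 4))*(-68) + 1272 = ((-3/5)**2 + (0 - 4))*(-68) + 1272 = (9/25 - 4)*(-68) + 1272 = -91/25*(-68) + 1272 = 6188/25 + 1272 = 37988/25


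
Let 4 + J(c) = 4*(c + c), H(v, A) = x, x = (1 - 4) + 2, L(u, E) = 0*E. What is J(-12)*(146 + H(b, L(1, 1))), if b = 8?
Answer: -14500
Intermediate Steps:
L(u, E) = 0
x = -1 (x = -3 + 2 = -1)
H(v, A) = -1
J(c) = -4 + 8*c (J(c) = -4 + 4*(c + c) = -4 + 4*(2*c) = -4 + 8*c)
J(-12)*(146 + H(b, L(1, 1))) = (-4 + 8*(-12))*(146 - 1) = (-4 - 96)*145 = -100*145 = -14500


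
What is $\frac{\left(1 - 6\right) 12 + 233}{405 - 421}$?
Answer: $- \frac{173}{16} \approx -10.813$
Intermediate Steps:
$\frac{\left(1 - 6\right) 12 + 233}{405 - 421} = \frac{\left(-5\right) 12 + 233}{-16} = \left(-60 + 233\right) \left(- \frac{1}{16}\right) = 173 \left(- \frac{1}{16}\right) = - \frac{173}{16}$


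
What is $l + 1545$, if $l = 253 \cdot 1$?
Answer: $1798$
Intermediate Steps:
$l = 253$
$l + 1545 = 253 + 1545 = 1798$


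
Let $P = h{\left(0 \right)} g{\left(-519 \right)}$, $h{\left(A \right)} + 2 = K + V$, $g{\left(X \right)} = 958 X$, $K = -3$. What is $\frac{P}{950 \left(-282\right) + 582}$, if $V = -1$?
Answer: $- \frac{165734}{14851} \approx -11.16$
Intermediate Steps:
$h{\left(A \right)} = -6$ ($h{\left(A \right)} = -2 - 4 = -6$)
$P = 2983212$ ($P = - 6 \cdot 958 \left(-519\right) = \left(-6\right) \left(-497202\right) = 2983212$)
$\frac{P}{950 \left(-282\right) + 582} = \frac{2983212}{950 \left(-282\right) + 582} = \frac{2983212}{-267900 + 582} = \frac{2983212}{-267318} = 2983212 \left(- \frac{1}{267318}\right) = - \frac{165734}{14851}$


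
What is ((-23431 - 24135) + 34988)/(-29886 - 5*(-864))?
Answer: 6289/12783 ≈ 0.49198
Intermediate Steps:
((-23431 - 24135) + 34988)/(-29886 - 5*(-864)) = (-47566 + 34988)/(-29886 + 4320) = -12578/(-25566) = -12578*(-1/25566) = 6289/12783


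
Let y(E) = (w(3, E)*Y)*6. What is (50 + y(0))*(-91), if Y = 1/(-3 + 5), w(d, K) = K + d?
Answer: -5369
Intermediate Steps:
Y = ½ (Y = 1/2 = ½ ≈ 0.50000)
y(E) = 9 + 3*E (y(E) = ((E + 3)*(½))*6 = ((3 + E)*(½))*6 = (3/2 + E/2)*6 = 9 + 3*E)
(50 + y(0))*(-91) = (50 + (9 + 3*0))*(-91) = (50 + (9 + 0))*(-91) = (50 + 9)*(-91) = 59*(-91) = -5369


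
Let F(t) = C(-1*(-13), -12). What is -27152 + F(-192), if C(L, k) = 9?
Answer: -27143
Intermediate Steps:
F(t) = 9
-27152 + F(-192) = -27152 + 9 = -27143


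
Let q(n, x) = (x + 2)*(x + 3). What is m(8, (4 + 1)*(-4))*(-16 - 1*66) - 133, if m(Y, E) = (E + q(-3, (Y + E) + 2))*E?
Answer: 58907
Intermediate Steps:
q(n, x) = (2 + x)*(3 + x)
m(Y, E) = E*(16 + (2 + E + Y)² + 5*Y + 6*E) (m(Y, E) = (E + (6 + ((Y + E) + 2)² + 5*((Y + E) + 2)))*E = (E + (6 + ((E + Y) + 2)² + 5*((E + Y) + 2)))*E = (E + (6 + (2 + E + Y)² + 5*(2 + E + Y)))*E = (E + (6 + (2 + E + Y)² + (10 + 5*E + 5*Y)))*E = (E + (16 + (2 + E + Y)² + 5*E + 5*Y))*E = (16 + (2 + E + Y)² + 5*Y + 6*E)*E = E*(16 + (2 + E + Y)² + 5*Y + 6*E))
m(8, (4 + 1)*(-4))*(-16 - 1*66) - 133 = (((4 + 1)*(-4))*(16 + (2 + (4 + 1)*(-4) + 8)² + 5*8 + 6*((4 + 1)*(-4))))*(-16 - 1*66) - 133 = ((5*(-4))*(16 + (2 + 5*(-4) + 8)² + 40 + 6*(5*(-4))))*(-16 - 66) - 133 = -20*(16 + (2 - 20 + 8)² + 40 + 6*(-20))*(-82) - 133 = -20*(16 + (-10)² + 40 - 120)*(-82) - 133 = -20*(16 + 100 + 40 - 120)*(-82) - 133 = -20*36*(-82) - 133 = -720*(-82) - 133 = 59040 - 133 = 58907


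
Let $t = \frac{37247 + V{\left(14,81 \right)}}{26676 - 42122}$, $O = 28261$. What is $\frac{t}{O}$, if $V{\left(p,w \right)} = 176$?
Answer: $- \frac{37423}{436519406} \approx -8.573 \cdot 10^{-5}$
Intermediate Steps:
$t = - \frac{37423}{15446}$ ($t = \frac{37247 + 176}{26676 - 42122} = \frac{37423}{-15446} = 37423 \left(- \frac{1}{15446}\right) = - \frac{37423}{15446} \approx -2.4228$)
$\frac{t}{O} = - \frac{37423}{15446 \cdot 28261} = \left(- \frac{37423}{15446}\right) \frac{1}{28261} = - \frac{37423}{436519406}$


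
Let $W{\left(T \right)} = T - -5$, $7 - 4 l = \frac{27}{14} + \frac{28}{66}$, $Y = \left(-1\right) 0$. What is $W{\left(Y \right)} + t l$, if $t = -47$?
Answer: $- \frac{91669}{1848} \approx -49.604$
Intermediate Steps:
$Y = 0$
$l = \frac{2147}{1848}$ ($l = \frac{7}{4} - \frac{\frac{27}{14} + \frac{28}{66}}{4} = \frac{7}{4} - \frac{27 \cdot \frac{1}{14} + 28 \cdot \frac{1}{66}}{4} = \frac{7}{4} - \frac{\frac{27}{14} + \frac{14}{33}}{4} = \frac{7}{4} - \frac{1087}{1848} = \frac{2147}{1848} \approx 1.1618$)
$W{\left(T \right)} = 5 + T$ ($W{\left(T \right)} = T + 5 = 5 + T$)
$W{\left(Y \right)} + t l = \left(5 + 0\right) - \frac{100909}{1848} = 5 - \frac{100909}{1848} = - \frac{91669}{1848}$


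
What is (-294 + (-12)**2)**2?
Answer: 22500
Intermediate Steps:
(-294 + (-12)**2)**2 = (-294 + 144)**2 = (-150)**2 = 22500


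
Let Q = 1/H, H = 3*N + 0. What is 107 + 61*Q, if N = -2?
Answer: 581/6 ≈ 96.833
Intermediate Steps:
H = -6 (H = 3*(-2) + 0 = -6 + 0 = -6)
Q = -⅙ (Q = 1/(-6) = -⅙ ≈ -0.16667)
107 + 61*Q = 107 + 61*(-⅙) = 107 - 61/6 = 581/6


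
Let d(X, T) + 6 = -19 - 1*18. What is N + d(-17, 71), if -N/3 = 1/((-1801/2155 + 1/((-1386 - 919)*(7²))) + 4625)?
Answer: -645299430170/15006737077 ≈ -43.001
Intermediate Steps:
d(X, T) = -43 (d(X, T) = -6 + (-19 - 1*18) = -6 + (-19 - 18) = -6 - 37 = -43)
N = -9735859/15006737077 (N = -3/((-1801/2155 + 1/((-1386 - 919)*(7²))) + 4625) = -3/((-1801*1/2155 + 1/(-2305*49)) + 4625) = -3/((-1801/2155 - 1/2305*1/49) + 4625) = -3/((-1801/2155 - 1/112945) + 4625) = -3/(-8136644/9735859 + 4625) = -3/45020211231/9735859 = -3*9735859/45020211231 = -9735859/15006737077 ≈ -0.00064877)
N + d(-17, 71) = -9735859/15006737077 - 43 = -645299430170/15006737077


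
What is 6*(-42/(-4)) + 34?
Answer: 97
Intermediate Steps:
6*(-42/(-4)) + 34 = 6*(-42*(-¼)) + 34 = 6*(21/2) + 34 = 63 + 34 = 97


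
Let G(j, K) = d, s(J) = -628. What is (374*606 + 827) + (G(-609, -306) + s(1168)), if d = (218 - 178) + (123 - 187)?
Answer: 226819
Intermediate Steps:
d = -24 (d = 40 - 64 = -24)
G(j, K) = -24
(374*606 + 827) + (G(-609, -306) + s(1168)) = (374*606 + 827) + (-24 - 628) = (226644 + 827) - 652 = 227471 - 652 = 226819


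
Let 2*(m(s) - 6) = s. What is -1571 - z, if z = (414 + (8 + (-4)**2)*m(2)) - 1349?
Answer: -804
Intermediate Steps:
m(s) = 6 + s/2
z = -767 (z = (414 + (8 + (-4)**2)*(6 + (1/2)*2)) - 1349 = (414 + (8 + 16)*(6 + 1)) - 1349 = (414 + 24*7) - 1349 = (414 + 168) - 1349 = 582 - 1349 = -767)
-1571 - z = -1571 - 1*(-767) = -1571 + 767 = -804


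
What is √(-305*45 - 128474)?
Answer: I*√142199 ≈ 377.09*I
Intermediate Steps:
√(-305*45 - 128474) = √(-13725 - 128474) = √(-142199) = I*√142199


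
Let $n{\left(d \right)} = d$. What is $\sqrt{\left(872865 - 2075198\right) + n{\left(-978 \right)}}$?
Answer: $i \sqrt{1203311} \approx 1097.0 i$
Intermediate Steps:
$\sqrt{\left(872865 - 2075198\right) + n{\left(-978 \right)}} = \sqrt{\left(872865 - 2075198\right) - 978} = \sqrt{-1202333 - 978} = \sqrt{-1203311} = i \sqrt{1203311}$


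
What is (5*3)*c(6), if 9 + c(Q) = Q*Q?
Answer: 405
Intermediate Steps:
c(Q) = -9 + Q² (c(Q) = -9 + Q*Q = -9 + Q²)
(5*3)*c(6) = (5*3)*(-9 + 6²) = 15*(-9 + 36) = 15*27 = 405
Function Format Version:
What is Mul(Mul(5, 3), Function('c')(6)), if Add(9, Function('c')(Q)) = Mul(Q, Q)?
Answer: 405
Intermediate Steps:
Function('c')(Q) = Add(-9, Pow(Q, 2)) (Function('c')(Q) = Add(-9, Mul(Q, Q)) = Add(-9, Pow(Q, 2)))
Mul(Mul(5, 3), Function('c')(6)) = Mul(Mul(5, 3), Add(-9, Pow(6, 2))) = Mul(15, Add(-9, 36)) = Mul(15, 27) = 405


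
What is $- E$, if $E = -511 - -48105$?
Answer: $-47594$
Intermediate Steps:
$E = 47594$ ($E = -511 + 48105 = 47594$)
$- E = \left(-1\right) 47594 = -47594$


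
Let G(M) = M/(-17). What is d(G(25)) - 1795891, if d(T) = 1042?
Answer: -1794849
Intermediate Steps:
G(M) = -M/17 (G(M) = M*(-1/17) = -M/17)
d(G(25)) - 1795891 = 1042 - 1795891 = -1794849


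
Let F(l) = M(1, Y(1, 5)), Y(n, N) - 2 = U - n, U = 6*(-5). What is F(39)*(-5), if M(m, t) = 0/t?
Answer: 0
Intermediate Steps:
U = -30
Y(n, N) = -28 - n (Y(n, N) = 2 + (-30 - n) = -28 - n)
M(m, t) = 0
F(l) = 0
F(39)*(-5) = 0*(-5) = 0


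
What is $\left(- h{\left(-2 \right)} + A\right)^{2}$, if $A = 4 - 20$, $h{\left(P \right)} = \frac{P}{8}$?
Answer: $\frac{3969}{16} \approx 248.06$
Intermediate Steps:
$h{\left(P \right)} = \frac{P}{8}$ ($h{\left(P \right)} = P \frac{1}{8} = \frac{P}{8}$)
$A = -16$ ($A = 4 - 20 = -16$)
$\left(- h{\left(-2 \right)} + A\right)^{2} = \left(- \frac{-2}{8} - 16\right)^{2} = \left(\left(-1\right) \left(- \frac{1}{4}\right) - 16\right)^{2} = \left(\frac{1}{4} - 16\right)^{2} = \left(- \frac{63}{4}\right)^{2} = \frac{3969}{16}$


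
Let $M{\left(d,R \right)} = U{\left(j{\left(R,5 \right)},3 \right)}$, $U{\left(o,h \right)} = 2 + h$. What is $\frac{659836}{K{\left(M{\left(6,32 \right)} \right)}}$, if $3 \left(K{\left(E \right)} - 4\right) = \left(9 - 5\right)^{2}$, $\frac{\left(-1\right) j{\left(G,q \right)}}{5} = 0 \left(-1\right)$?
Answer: $\frac{494877}{7} \approx 70697.0$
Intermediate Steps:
$j{\left(G,q \right)} = 0$ ($j{\left(G,q \right)} = - 5 \cdot 0 \left(-1\right) = \left(-5\right) 0 = 0$)
$M{\left(d,R \right)} = 5$ ($M{\left(d,R \right)} = 2 + 3 = 5$)
$K{\left(E \right)} = \frac{28}{3}$ ($K{\left(E \right)} = 4 + \frac{\left(9 - 5\right)^{2}}{3} = 4 + \frac{4^{2}}{3} = 4 + \frac{1}{3} \cdot 16 = 4 + \frac{16}{3} = \frac{28}{3}$)
$\frac{659836}{K{\left(M{\left(6,32 \right)} \right)}} = \frac{659836}{\frac{28}{3}} = 659836 \cdot \frac{3}{28} = \frac{494877}{7}$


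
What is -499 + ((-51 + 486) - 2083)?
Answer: -2147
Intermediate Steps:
-499 + ((-51 + 486) - 2083) = -499 + (435 - 2083) = -499 - 1648 = -2147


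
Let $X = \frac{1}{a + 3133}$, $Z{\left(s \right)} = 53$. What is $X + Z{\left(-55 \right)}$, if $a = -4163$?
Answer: $\frac{54589}{1030} \approx 52.999$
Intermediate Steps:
$X = - \frac{1}{1030}$ ($X = \frac{1}{-4163 + 3133} = \frac{1}{-1030} = - \frac{1}{1030} \approx -0.00097087$)
$X + Z{\left(-55 \right)} = - \frac{1}{1030} + 53 = \frac{54589}{1030}$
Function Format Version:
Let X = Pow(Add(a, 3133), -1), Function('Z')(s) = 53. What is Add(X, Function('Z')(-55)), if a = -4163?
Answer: Rational(54589, 1030) ≈ 52.999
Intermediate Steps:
X = Rational(-1, 1030) (X = Pow(Add(-4163, 3133), -1) = Pow(-1030, -1) = Rational(-1, 1030) ≈ -0.00097087)
Add(X, Function('Z')(-55)) = Add(Rational(-1, 1030), 53) = Rational(54589, 1030)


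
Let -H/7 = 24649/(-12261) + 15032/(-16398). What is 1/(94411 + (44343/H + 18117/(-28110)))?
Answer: 494869531870/47791801926561691 ≈ 1.0355e-5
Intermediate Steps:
H = 686585263/33509313 (H = -7*(24649/(-12261) + 15032/(-16398)) = -7*(24649*(-1/12261) + 15032*(-1/16398)) = -7*(-24649/12261 - 7516/8199) = -7*(-98083609/33509313) = 686585263/33509313 ≈ 20.489)
1/(94411 + (44343/H + 18117/(-28110))) = 1/(94411 + (44343/(686585263/33509313) + 18117/(-28110))) = 1/(94411 + (44343*(33509313/686585263) + 18117*(-1/28110))) = 1/(94411 + (114300266643/52814251 - 6039/9370)) = 1/(94411 + 1070674553183121/494869531870) = 1/(47791801926561691/494869531870) = 494869531870/47791801926561691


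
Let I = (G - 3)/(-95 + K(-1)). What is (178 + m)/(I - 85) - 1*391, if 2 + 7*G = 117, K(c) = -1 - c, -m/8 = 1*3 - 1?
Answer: -274639/699 ≈ -392.90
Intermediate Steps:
m = -16 (m = -8*(1*3 - 1) = -8*(3 - 1) = -8*2 = -16)
G = 115/7 (G = -2/7 + (1/7)*117 = -2/7 + 117/7 = 115/7 ≈ 16.429)
I = -94/665 (I = (115/7 - 3)/(-95 + (-1 - 1*(-1))) = 94/(7*(-95 + (-1 + 1))) = 94/(7*(-95 + 0)) = (94/7)/(-95) = (94/7)*(-1/95) = -94/665 ≈ -0.14135)
(178 + m)/(I - 85) - 1*391 = (178 - 16)/(-94/665 - 85) - 1*391 = 162/(-56619/665) - 391 = 162*(-665/56619) - 391 = -1330/699 - 391 = -274639/699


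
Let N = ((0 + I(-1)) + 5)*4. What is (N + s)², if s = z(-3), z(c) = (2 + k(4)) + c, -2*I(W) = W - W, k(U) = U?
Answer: 529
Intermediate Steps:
I(W) = 0 (I(W) = -(W - W)/2 = -½*0 = 0)
z(c) = 6 + c (z(c) = (2 + 4) + c = 6 + c)
s = 3 (s = 6 - 3 = 3)
N = 20 (N = ((0 + 0) + 5)*4 = (0 + 5)*4 = 5*4 = 20)
(N + s)² = (20 + 3)² = 23² = 529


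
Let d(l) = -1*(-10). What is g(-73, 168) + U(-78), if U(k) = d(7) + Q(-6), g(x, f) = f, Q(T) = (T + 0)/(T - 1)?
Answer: 1252/7 ≈ 178.86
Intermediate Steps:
d(l) = 10
Q(T) = T/(-1 + T)
U(k) = 76/7 (U(k) = 10 - 6/(-1 - 6) = 10 - 6/(-7) = 10 - 6*(-⅐) = 10 + 6/7 = 76/7)
g(-73, 168) + U(-78) = 168 + 76/7 = 1252/7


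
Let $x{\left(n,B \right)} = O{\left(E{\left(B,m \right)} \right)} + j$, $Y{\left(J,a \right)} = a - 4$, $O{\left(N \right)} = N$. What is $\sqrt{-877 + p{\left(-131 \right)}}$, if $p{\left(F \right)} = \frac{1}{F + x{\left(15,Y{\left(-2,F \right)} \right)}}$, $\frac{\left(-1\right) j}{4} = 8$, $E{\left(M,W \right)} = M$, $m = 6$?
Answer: $\frac{i \sqrt{77881406}}{298} \approx 29.614 i$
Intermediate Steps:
$Y{\left(J,a \right)} = -4 + a$
$j = -32$ ($j = \left(-4\right) 8 = -32$)
$x{\left(n,B \right)} = -32 + B$ ($x{\left(n,B \right)} = B - 32 = -32 + B$)
$p{\left(F \right)} = \frac{1}{-36 + 2 F}$ ($p{\left(F \right)} = \frac{1}{F + \left(-32 + \left(-4 + F\right)\right)} = \frac{1}{F + \left(-36 + F\right)} = \frac{1}{-36 + 2 F}$)
$\sqrt{-877 + p{\left(-131 \right)}} = \sqrt{-877 + \frac{1}{2 \left(-18 - 131\right)}} = \sqrt{-877 + \frac{1}{2 \left(-149\right)}} = \sqrt{-877 + \frac{1}{2} \left(- \frac{1}{149}\right)} = \sqrt{-877 - \frac{1}{298}} = \sqrt{- \frac{261347}{298}} = \frac{i \sqrt{77881406}}{298}$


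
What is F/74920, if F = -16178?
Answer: -8089/37460 ≈ -0.21594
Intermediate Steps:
F/74920 = -16178/74920 = -16178*1/74920 = -8089/37460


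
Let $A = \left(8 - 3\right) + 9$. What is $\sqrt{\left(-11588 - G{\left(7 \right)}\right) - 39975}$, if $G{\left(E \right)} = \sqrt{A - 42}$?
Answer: $\sqrt{-51563 - 2 i \sqrt{7}} \approx 0.012 - 227.07 i$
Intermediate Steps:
$A = 14$ ($A = 5 + 9 = 14$)
$G{\left(E \right)} = 2 i \sqrt{7}$ ($G{\left(E \right)} = \sqrt{14 - 42} = \sqrt{-28} = 2 i \sqrt{7}$)
$\sqrt{\left(-11588 - G{\left(7 \right)}\right) - 39975} = \sqrt{\left(-11588 - 2 i \sqrt{7}\right) - 39975} = \sqrt{-51563 - 2 i \sqrt{7}}$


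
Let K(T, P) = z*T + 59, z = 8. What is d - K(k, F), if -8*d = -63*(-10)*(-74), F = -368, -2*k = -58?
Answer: 11073/2 ≈ 5536.5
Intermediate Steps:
k = 29 (k = -½*(-58) = 29)
d = 11655/2 (d = -(-63*(-10))*(-74)/8 = -315*(-74)/4 = -⅛*(-46620) = 11655/2 ≈ 5827.5)
K(T, P) = 59 + 8*T (K(T, P) = 8*T + 59 = 59 + 8*T)
d - K(k, F) = 11655/2 - (59 + 8*29) = 11655/2 - (59 + 232) = 11655/2 - 1*291 = 11655/2 - 291 = 11073/2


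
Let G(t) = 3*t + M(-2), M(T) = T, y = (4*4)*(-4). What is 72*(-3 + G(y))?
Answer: -14184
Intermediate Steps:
y = -64 (y = 16*(-4) = -64)
G(t) = -2 + 3*t (G(t) = 3*t - 2 = -2 + 3*t)
72*(-3 + G(y)) = 72*(-3 + (-2 + 3*(-64))) = 72*(-3 + (-2 - 192)) = 72*(-3 - 194) = 72*(-197) = -14184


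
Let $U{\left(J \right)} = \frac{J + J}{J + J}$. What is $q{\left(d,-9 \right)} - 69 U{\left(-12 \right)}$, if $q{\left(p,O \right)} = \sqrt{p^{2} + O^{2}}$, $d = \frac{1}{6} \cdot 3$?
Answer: $-69 + \frac{5 \sqrt{13}}{2} \approx -59.986$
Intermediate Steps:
$U{\left(J \right)} = 1$ ($U{\left(J \right)} = \frac{2 J}{2 J} = 2 J \frac{1}{2 J} = 1$)
$d = \frac{1}{2}$ ($d = \frac{1}{6} \cdot 3 = \frac{1}{2} \approx 0.5$)
$q{\left(p,O \right)} = \sqrt{O^{2} + p^{2}}$
$q{\left(d,-9 \right)} - 69 U{\left(-12 \right)} = \sqrt{\left(-9\right)^{2} + \left(\frac{1}{2}\right)^{2}} - 69 = \sqrt{81 + \frac{1}{4}} - 69 = \sqrt{\frac{325}{4}} - 69 = \frac{5 \sqrt{13}}{2} - 69 = -69 + \frac{5 \sqrt{13}}{2}$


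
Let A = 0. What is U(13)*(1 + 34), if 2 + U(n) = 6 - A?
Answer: 140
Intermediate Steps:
U(n) = 4 (U(n) = -2 + (6 - 1*0) = -2 + (6 + 0) = -2 + 6 = 4)
U(13)*(1 + 34) = 4*(1 + 34) = 4*35 = 140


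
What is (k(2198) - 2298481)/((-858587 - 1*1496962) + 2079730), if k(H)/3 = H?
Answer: 2291887/275819 ≈ 8.3094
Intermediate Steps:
k(H) = 3*H
(k(2198) - 2298481)/((-858587 - 1*1496962) + 2079730) = (3*2198 - 2298481)/((-858587 - 1*1496962) + 2079730) = (6594 - 2298481)/((-858587 - 1496962) + 2079730) = -2291887/(-2355549 + 2079730) = -2291887/(-275819) = -2291887*(-1/275819) = 2291887/275819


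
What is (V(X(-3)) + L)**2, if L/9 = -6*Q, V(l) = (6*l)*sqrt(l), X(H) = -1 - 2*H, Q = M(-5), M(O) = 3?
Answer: 30744 - 9720*sqrt(5) ≈ 9009.4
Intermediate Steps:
Q = 3
V(l) = 6*l**(3/2)
L = -162 (L = 9*(-6*3) = 9*(-18) = -162)
(V(X(-3)) + L)**2 = (6*(-1 - 2*(-3))**(3/2) - 162)**2 = (6*(-1 + 6)**(3/2) - 162)**2 = (6*5**(3/2) - 162)**2 = (6*(5*sqrt(5)) - 162)**2 = (30*sqrt(5) - 162)**2 = (-162 + 30*sqrt(5))**2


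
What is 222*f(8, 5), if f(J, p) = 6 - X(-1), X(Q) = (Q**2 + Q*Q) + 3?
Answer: 222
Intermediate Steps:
X(Q) = 3 + 2*Q**2 (X(Q) = (Q**2 + Q**2) + 3 = 2*Q**2 + 3 = 3 + 2*Q**2)
f(J, p) = 1 (f(J, p) = 6 - (3 + 2*(-1)**2) = 6 - (3 + 2*1) = 6 - (3 + 2) = 6 - 1*5 = 6 - 5 = 1)
222*f(8, 5) = 222*1 = 222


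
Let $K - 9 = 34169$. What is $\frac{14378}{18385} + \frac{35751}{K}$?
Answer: $\frac{1148693419}{628362530} \approx 1.8281$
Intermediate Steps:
$K = 34178$ ($K = 9 + 34169 = 34178$)
$\frac{14378}{18385} + \frac{35751}{K} = \frac{14378}{18385} + \frac{35751}{34178} = \frac{1148693419}{628362530}$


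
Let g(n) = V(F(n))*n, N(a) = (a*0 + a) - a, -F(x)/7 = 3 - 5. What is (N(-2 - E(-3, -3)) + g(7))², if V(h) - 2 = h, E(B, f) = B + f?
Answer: 12544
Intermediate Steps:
F(x) = 14 (F(x) = -7*(3 - 5) = -7*(-2) = 14)
V(h) = 2 + h
N(a) = 0 (N(a) = (0 + a) - a = a - a = 0)
g(n) = 16*n (g(n) = (2 + 14)*n = 16*n)
(N(-2 - E(-3, -3)) + g(7))² = (0 + 16*7)² = (0 + 112)² = 112² = 12544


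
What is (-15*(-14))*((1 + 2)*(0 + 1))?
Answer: 630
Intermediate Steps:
(-15*(-14))*((1 + 2)*(0 + 1)) = 210*(3*1) = 210*3 = 630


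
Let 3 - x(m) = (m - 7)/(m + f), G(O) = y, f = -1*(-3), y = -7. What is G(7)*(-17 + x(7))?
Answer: 98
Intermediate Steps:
f = 3
G(O) = -7
x(m) = 3 - (-7 + m)/(3 + m) (x(m) = 3 - (m - 7)/(m + 3) = 3 - (-7 + m)/(3 + m))
G(7)*(-17 + x(7)) = -7*(-17 + 2*(8 + 7)/(3 + 7)) = -7*(-17 + 2*15/10) = -7*(-17 + 2*(1/10)*15) = -7*(-17 + 3) = -7*(-14) = 98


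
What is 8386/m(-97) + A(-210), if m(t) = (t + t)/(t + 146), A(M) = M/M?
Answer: -205360/97 ≈ -2117.1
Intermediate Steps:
A(M) = 1
m(t) = 2*t/(146 + t) (m(t) = (2*t)/(146 + t) = 2*t/(146 + t))
8386/m(-97) + A(-210) = 8386/((2*(-97)/(146 - 97))) + 1 = 8386/((2*(-97)/49)) + 1 = 8386/((2*(-97)*(1/49))) + 1 = 8386/(-194/49) + 1 = 8386*(-49/194) + 1 = -205457/97 + 1 = -205360/97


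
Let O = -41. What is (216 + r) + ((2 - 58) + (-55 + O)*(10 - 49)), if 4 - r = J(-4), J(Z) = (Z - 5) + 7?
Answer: 3910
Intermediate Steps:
J(Z) = 2 + Z (J(Z) = (-5 + Z) + 7 = 2 + Z)
r = 6 (r = 4 - (2 - 4) = 4 - 1*(-2) = 4 + 2 = 6)
(216 + r) + ((2 - 58) + (-55 + O)*(10 - 49)) = (216 + 6) + ((2 - 58) + (-55 - 41)*(10 - 49)) = 222 + (-56 - 96*(-39)) = 222 + (-56 + 3744) = 222 + 3688 = 3910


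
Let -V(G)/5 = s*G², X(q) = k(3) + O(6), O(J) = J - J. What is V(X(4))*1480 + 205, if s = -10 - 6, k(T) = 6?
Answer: 4262605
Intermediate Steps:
O(J) = 0
s = -16
X(q) = 6 (X(q) = 6 + 0 = 6)
V(G) = 80*G² (V(G) = -(-80)*G² = 80*G²)
V(X(4))*1480 + 205 = (80*6²)*1480 + 205 = (80*36)*1480 + 205 = 2880*1480 + 205 = 4262400 + 205 = 4262605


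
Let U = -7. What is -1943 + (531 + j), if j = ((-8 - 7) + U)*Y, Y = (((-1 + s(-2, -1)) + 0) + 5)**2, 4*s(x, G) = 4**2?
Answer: -2820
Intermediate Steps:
s(x, G) = 4 (s(x, G) = (1/4)*4**2 = (1/4)*16 = 4)
Y = 64 (Y = (((-1 + 4) + 0) + 5)**2 = ((3 + 0) + 5)**2 = (3 + 5)**2 = 8**2 = 64)
j = -1408 (j = ((-8 - 7) - 7)*64 = (-15 - 7)*64 = -22*64 = -1408)
-1943 + (531 + j) = -1943 + (531 - 1408) = -1943 - 877 = -2820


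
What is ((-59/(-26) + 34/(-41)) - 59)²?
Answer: 3764926881/1136356 ≈ 3313.2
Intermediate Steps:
((-59/(-26) + 34/(-41)) - 59)² = ((-59*(-1/26) + 34*(-1/41)) - 59)² = ((59/26 - 34/41) - 59)² = (1535/1066 - 59)² = (-61359/1066)² = 3764926881/1136356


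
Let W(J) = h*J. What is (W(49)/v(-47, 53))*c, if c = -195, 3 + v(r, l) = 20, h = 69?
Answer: -659295/17 ≈ -38782.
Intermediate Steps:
v(r, l) = 17 (v(r, l) = -3 + 20 = 17)
W(J) = 69*J
(W(49)/v(-47, 53))*c = ((69*49)/17)*(-195) = (3381*(1/17))*(-195) = (3381/17)*(-195) = -659295/17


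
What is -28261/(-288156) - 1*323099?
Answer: -1578015037/4884 ≈ -3.2310e+5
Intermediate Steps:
-28261/(-288156) - 1*323099 = -28261*(-1/288156) - 323099 = 479/4884 - 323099 = -1578015037/4884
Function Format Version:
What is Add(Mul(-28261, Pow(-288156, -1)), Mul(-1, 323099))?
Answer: Rational(-1578015037, 4884) ≈ -3.2310e+5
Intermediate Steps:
Add(Mul(-28261, Pow(-288156, -1)), Mul(-1, 323099)) = Add(Mul(-28261, Rational(-1, 288156)), -323099) = Add(Rational(479, 4884), -323099) = Rational(-1578015037, 4884)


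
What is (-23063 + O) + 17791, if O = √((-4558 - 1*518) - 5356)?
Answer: -5272 + 8*I*√163 ≈ -5272.0 + 102.14*I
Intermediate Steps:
O = 8*I*√163 (O = √((-4558 - 518) - 5356) = √(-5076 - 5356) = √(-10432) = 8*I*√163 ≈ 102.14*I)
(-23063 + O) + 17791 = (-23063 + 8*I*√163) + 17791 = -5272 + 8*I*√163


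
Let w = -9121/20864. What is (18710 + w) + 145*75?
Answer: 617252319/20864 ≈ 29585.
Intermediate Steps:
w = -9121/20864 (w = -9121*1/20864 = -9121/20864 ≈ -0.43716)
(18710 + w) + 145*75 = (18710 - 9121/20864) + 145*75 = 390356319/20864 + 10875 = 617252319/20864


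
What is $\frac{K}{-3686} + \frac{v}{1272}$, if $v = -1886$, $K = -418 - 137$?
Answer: $- \frac{1561459}{1172148} \approx -1.3321$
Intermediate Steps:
$K = -555$ ($K = -418 - 137 = -555$)
$\frac{K}{-3686} + \frac{v}{1272} = - \frac{555}{-3686} - \frac{1886}{1272} = \left(-555\right) \left(- \frac{1}{3686}\right) - \frac{943}{636} = \frac{555}{3686} - \frac{943}{636} = - \frac{1561459}{1172148}$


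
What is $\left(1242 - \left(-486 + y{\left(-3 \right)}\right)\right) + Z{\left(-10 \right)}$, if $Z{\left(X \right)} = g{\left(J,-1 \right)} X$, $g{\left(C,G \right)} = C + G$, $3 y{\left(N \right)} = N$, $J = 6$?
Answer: $1679$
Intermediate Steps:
$y{\left(N \right)} = \frac{N}{3}$
$Z{\left(X \right)} = 5 X$ ($Z{\left(X \right)} = \left(6 - 1\right) X = 5 X$)
$\left(1242 - \left(-486 + y{\left(-3 \right)}\right)\right) + Z{\left(-10 \right)} = \left(1242 + \left(486 - \frac{1}{3} \left(-3\right)\right)\right) + 5 \left(-10\right) = \left(1242 + \left(486 - -1\right)\right) - 50 = \left(1242 + \left(486 + 1\right)\right) - 50 = \left(1242 + 487\right) - 50 = 1729 - 50 = 1679$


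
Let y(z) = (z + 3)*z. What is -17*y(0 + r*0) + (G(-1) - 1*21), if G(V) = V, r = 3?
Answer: -22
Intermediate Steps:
y(z) = z*(3 + z) (y(z) = (3 + z)*z = z*(3 + z))
-17*y(0 + r*0) + (G(-1) - 1*21) = -17*(0 + 3*0)*(3 + (0 + 3*0)) + (-1 - 1*21) = -17*(0 + 0)*(3 + (0 + 0)) + (-1 - 21) = -0*(3 + 0) - 22 = -0*3 - 22 = -17*0 - 22 = 0 - 22 = -22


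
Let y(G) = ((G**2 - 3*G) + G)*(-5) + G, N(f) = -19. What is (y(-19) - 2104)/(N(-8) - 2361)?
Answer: 2059/1190 ≈ 1.7303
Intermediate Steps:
y(G) = -5*G**2 + 11*G (y(G) = (G**2 - 2*G)*(-5) + G = (-5*G**2 + 10*G) + G = -5*G**2 + 11*G)
(y(-19) - 2104)/(N(-8) - 2361) = (-19*(11 - 5*(-19)) - 2104)/(-19 - 2361) = (-19*(11 + 95) - 2104)/(-2380) = (-19*106 - 2104)*(-1/2380) = (-2014 - 2104)*(-1/2380) = -4118*(-1/2380) = 2059/1190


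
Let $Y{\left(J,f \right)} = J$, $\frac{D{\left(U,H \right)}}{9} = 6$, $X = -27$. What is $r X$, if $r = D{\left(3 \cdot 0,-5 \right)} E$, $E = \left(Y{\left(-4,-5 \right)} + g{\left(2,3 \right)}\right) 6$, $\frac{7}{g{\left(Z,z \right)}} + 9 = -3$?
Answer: $40095$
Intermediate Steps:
$D{\left(U,H \right)} = 54$ ($D{\left(U,H \right)} = 9 \cdot 6 = 54$)
$g{\left(Z,z \right)} = - \frac{7}{12}$ ($g{\left(Z,z \right)} = \frac{7}{-9 - 3} = \frac{7}{-12} = 7 \left(- \frac{1}{12}\right) = - \frac{7}{12}$)
$E = - \frac{55}{2}$ ($E = \left(-4 - \frac{7}{12}\right) 6 = \left(- \frac{55}{12}\right) 6 = - \frac{55}{2} \approx -27.5$)
$r = -1485$ ($r = 54 \left(- \frac{55}{2}\right) = -1485$)
$r X = \left(-1485\right) \left(-27\right) = 40095$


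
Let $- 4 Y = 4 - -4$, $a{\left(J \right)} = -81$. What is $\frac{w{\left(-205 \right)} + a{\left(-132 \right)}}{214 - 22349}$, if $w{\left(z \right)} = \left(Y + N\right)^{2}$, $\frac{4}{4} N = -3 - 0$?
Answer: $\frac{56}{22135} \approx 0.0025299$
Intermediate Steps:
$Y = -2$ ($Y = - \frac{4 - -4}{4} = - \frac{4 + 4}{4} = \left(- \frac{1}{4}\right) 8 = -2$)
$N = -3$ ($N = -3 - 0 = -3 + 0 = -3$)
$w{\left(z \right)} = 25$ ($w{\left(z \right)} = \left(-2 - 3\right)^{2} = \left(-5\right)^{2} = 25$)
$\frac{w{\left(-205 \right)} + a{\left(-132 \right)}}{214 - 22349} = \frac{25 - 81}{214 - 22349} = - \frac{56}{-22135} = \left(-56\right) \left(- \frac{1}{22135}\right) = \frac{56}{22135}$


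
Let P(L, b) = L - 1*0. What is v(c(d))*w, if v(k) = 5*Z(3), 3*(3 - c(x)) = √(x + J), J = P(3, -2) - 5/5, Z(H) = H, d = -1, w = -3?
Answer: -45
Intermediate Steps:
P(L, b) = L (P(L, b) = L + 0 = L)
J = 2 (J = 3 - 5/5 = 3 - 1*1 = 3 - 1 = 2)
c(x) = 3 - √(2 + x)/3 (c(x) = 3 - √(x + 2)/3 = 3 - √(2 + x)/3)
v(k) = 15 (v(k) = 5*3 = 15)
v(c(d))*w = 15*(-3) = -45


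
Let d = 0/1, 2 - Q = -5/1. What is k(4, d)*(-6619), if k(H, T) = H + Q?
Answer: -72809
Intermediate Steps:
Q = 7 (Q = 2 - (-5)/1 = 2 - (-5) = 2 - 1*(-5) = 2 + 5 = 7)
d = 0 (d = 0*1 = 0)
k(H, T) = 7 + H (k(H, T) = H + 7 = 7 + H)
k(4, d)*(-6619) = (7 + 4)*(-6619) = 11*(-6619) = -72809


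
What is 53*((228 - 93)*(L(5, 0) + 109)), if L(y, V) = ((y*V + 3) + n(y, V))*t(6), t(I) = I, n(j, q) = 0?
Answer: 908685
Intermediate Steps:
L(y, V) = 18 + 6*V*y (L(y, V) = ((y*V + 3) + 0)*6 = ((V*y + 3) + 0)*6 = ((3 + V*y) + 0)*6 = (3 + V*y)*6 = 18 + 6*V*y)
53*((228 - 93)*(L(5, 0) + 109)) = 53*((228 - 93)*((18 + 6*0*5) + 109)) = 53*(135*((18 + 0) + 109)) = 53*(135*(18 + 109)) = 53*(135*127) = 53*17145 = 908685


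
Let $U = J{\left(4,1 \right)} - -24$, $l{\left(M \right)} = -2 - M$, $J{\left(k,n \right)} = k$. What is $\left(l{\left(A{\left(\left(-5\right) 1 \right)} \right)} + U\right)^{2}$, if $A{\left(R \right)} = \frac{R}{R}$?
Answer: $625$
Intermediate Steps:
$A{\left(R \right)} = 1$
$U = 28$ ($U = 4 - -24 = 4 + 24 = 28$)
$\left(l{\left(A{\left(\left(-5\right) 1 \right)} \right)} + U\right)^{2} = \left(\left(-2 - 1\right) + 28\right)^{2} = \left(-3 + 28\right)^{2} = 25^{2} = 625$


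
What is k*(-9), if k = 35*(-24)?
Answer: 7560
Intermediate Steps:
k = -840
k*(-9) = -840*(-9) = 7560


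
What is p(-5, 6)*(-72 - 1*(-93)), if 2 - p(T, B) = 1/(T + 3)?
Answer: 105/2 ≈ 52.500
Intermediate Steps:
p(T, B) = 2 - 1/(3 + T) (p(T, B) = 2 - 1/(T + 3) = 2 - 1/(3 + T))
p(-5, 6)*(-72 - 1*(-93)) = ((5 + 2*(-5))/(3 - 5))*(-72 - 1*(-93)) = ((5 - 10)/(-2))*(-72 + 93) = -1/2*(-5)*21 = (5/2)*21 = 105/2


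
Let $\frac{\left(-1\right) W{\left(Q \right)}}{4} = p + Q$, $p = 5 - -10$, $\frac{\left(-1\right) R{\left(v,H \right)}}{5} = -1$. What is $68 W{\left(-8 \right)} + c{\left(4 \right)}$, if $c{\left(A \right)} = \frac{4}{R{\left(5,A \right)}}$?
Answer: $- \frac{9516}{5} \approx -1903.2$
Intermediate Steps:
$R{\left(v,H \right)} = 5$ ($R{\left(v,H \right)} = \left(-5\right) \left(-1\right) = 5$)
$p = 15$ ($p = 5 + 10 = 15$)
$c{\left(A \right)} = \frac{4}{5}$
$W{\left(Q \right)} = -60 - 4 Q$ ($W{\left(Q \right)} = - 4 \left(15 + Q\right) = -60 - 4 Q$)
$68 W{\left(-8 \right)} + c{\left(4 \right)} = 68 \left(-60 - -32\right) + \frac{4}{5} = 68 \left(-60 + 32\right) + \frac{4}{5} = 68 \left(-28\right) + \frac{4}{5} = -1904 + \frac{4}{5} = - \frac{9516}{5}$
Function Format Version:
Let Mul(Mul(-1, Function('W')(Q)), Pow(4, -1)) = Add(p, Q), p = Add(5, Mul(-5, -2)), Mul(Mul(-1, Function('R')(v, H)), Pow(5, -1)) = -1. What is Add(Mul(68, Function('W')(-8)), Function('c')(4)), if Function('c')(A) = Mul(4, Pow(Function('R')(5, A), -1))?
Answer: Rational(-9516, 5) ≈ -1903.2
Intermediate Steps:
Function('R')(v, H) = 5 (Function('R')(v, H) = Mul(-5, -1) = 5)
p = 15 (p = Add(5, 10) = 15)
Function('c')(A) = Rational(4, 5) (Function('c')(A) = Mul(4, Pow(5, -1)) = Mul(4, Rational(1, 5)) = Rational(4, 5))
Function('W')(Q) = Add(-60, Mul(-4, Q)) (Function('W')(Q) = Mul(-4, Add(15, Q)) = Add(-60, Mul(-4, Q)))
Add(Mul(68, Function('W')(-8)), Function('c')(4)) = Add(Mul(68, Add(-60, Mul(-4, -8))), Rational(4, 5)) = Add(Mul(68, Add(-60, 32)), Rational(4, 5)) = Add(Mul(68, -28), Rational(4, 5)) = Add(-1904, Rational(4, 5)) = Rational(-9516, 5)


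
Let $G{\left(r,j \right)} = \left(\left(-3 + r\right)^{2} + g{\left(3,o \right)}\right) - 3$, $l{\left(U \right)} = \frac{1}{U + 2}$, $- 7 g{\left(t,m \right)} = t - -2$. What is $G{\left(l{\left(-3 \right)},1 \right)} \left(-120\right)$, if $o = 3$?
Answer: $- \frac{10320}{7} \approx -1474.3$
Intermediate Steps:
$g{\left(t,m \right)} = - \frac{2}{7} - \frac{t}{7}$ ($g{\left(t,m \right)} = - \frac{t - -2}{7} = - \frac{t + 2}{7} = - \frac{2 + t}{7} = - \frac{2}{7} - \frac{t}{7}$)
$l{\left(U \right)} = \frac{1}{2 + U}$
$G{\left(r,j \right)} = - \frac{26}{7} + \left(-3 + r\right)^{2}$ ($G{\left(r,j \right)} = \left(\left(-3 + r\right)^{2} - \frac{5}{7}\right) - 3 = \left(- \frac{5}{7} + \left(-3 + r\right)^{2}\right) - 3 = - \frac{26}{7} + \left(-3 + r\right)^{2}$)
$G{\left(l{\left(-3 \right)},1 \right)} \left(-120\right) = \left(- \frac{26}{7} + \left(-3 + \frac{1}{2 - 3}\right)^{2}\right) \left(-120\right) = \left(- \frac{26}{7} + \left(-3 + \frac{1}{-1}\right)^{2}\right) \left(-120\right) = \left(- \frac{26}{7} + \left(-3 - 1\right)^{2}\right) \left(-120\right) = \left(- \frac{26}{7} + \left(-4\right)^{2}\right) \left(-120\right) = \left(- \frac{26}{7} + 16\right) \left(-120\right) = \frac{86}{7} \left(-120\right) = - \frac{10320}{7}$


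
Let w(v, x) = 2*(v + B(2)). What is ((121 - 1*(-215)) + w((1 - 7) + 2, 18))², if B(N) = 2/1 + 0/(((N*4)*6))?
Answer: 110224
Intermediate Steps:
B(N) = 2 (B(N) = 2*1 + 0/(((4*N)*6)) = 2 + 0/((24*N)) = 2 + 0*(1/(24*N)) = 2 + 0 = 2)
w(v, x) = 4 + 2*v (w(v, x) = 2*(v + 2) = 2*(2 + v) = 4 + 2*v)
((121 - 1*(-215)) + w((1 - 7) + 2, 18))² = ((121 - 1*(-215)) + (4 + 2*((1 - 7) + 2)))² = ((121 + 215) + (4 + 2*(-6 + 2)))² = (336 + (4 + 2*(-4)))² = (336 + (4 - 8))² = (336 - 4)² = 332² = 110224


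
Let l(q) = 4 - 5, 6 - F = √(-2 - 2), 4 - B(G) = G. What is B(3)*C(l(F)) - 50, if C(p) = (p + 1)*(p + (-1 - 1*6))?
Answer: -50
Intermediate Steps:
B(G) = 4 - G
F = 6 - 2*I (F = 6 - √(-2 - 2) = 6 - √(-4) = 6 - 2*I ≈ 6.0 - 2.0*I)
l(q) = -1
C(p) = (1 + p)*(-7 + p) (C(p) = (1 + p)*(p + (-1 - 6)) = (1 + p)*(p - 7) = (1 + p)*(-7 + p))
B(3)*C(l(F)) - 50 = (4 - 1*3)*(-7 + (-1)² - 6*(-1)) - 50 = (4 - 3)*(-7 + 1 + 6) - 50 = 1*0 - 50 = 0 - 50 = -50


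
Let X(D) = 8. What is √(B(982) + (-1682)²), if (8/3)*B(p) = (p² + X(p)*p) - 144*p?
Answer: √12562654/2 ≈ 1772.2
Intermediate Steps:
B(p) = -51*p + 3*p²/8 (B(p) = 3*((p² + 8*p) - 144*p)/8 = 3*(p² - 136*p)/8 = -51*p + 3*p²/8)
√(B(982) + (-1682)²) = √((3/8)*982*(-136 + 982) + (-1682)²) = √((3/8)*982*846 + 2829124) = √(623079/2 + 2829124) = √(6281327/2) = √12562654/2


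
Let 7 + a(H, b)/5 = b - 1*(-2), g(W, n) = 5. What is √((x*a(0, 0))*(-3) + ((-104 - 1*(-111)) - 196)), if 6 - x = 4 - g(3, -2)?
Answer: 4*√21 ≈ 18.330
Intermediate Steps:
a(H, b) = -25 + 5*b (a(H, b) = -35 + 5*(b - 1*(-2)) = -35 + 5*(b + 2) = -35 + 5*(2 + b) = -35 + (10 + 5*b) = -25 + 5*b)
x = 7 (x = 6 - (4 - 1*5) = 6 - (4 - 5) = 6 - 1*(-1) = 6 + 1 = 7)
√((x*a(0, 0))*(-3) + ((-104 - 1*(-111)) - 196)) = √((7*(-25 + 5*0))*(-3) + ((-104 - 1*(-111)) - 196)) = √((7*(-25 + 0))*(-3) + ((-104 + 111) - 196)) = √((7*(-25))*(-3) + (7 - 196)) = √(-175*(-3) - 189) = √(525 - 189) = √336 = 4*√21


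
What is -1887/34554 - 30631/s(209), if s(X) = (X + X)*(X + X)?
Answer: -231354627/1006235516 ≈ -0.22992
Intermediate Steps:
s(X) = 4*X² (s(X) = (2*X)*(2*X) = 4*X²)
-1887/34554 - 30631/s(209) = -1887/34554 - 30631/(4*209²) = -1887*1/34554 - 30631/(4*43681) = -629/11518 - 30631/174724 = -231354627/1006235516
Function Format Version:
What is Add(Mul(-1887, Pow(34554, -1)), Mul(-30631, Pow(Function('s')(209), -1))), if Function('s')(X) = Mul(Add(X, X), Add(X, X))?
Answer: Rational(-231354627, 1006235516) ≈ -0.22992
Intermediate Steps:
Function('s')(X) = Mul(4, Pow(X, 2)) (Function('s')(X) = Mul(Mul(2, X), Mul(2, X)) = Mul(4, Pow(X, 2)))
Add(Mul(-1887, Pow(34554, -1)), Mul(-30631, Pow(Function('s')(209), -1))) = Add(Mul(-1887, Pow(34554, -1)), Mul(-30631, Pow(Mul(4, Pow(209, 2)), -1))) = Add(Mul(-1887, Rational(1, 34554)), Mul(-30631, Pow(Mul(4, 43681), -1))) = Add(Rational(-629, 11518), Mul(-30631, Pow(174724, -1))) = Add(Rational(-629, 11518), Mul(-30631, Rational(1, 174724))) = Add(Rational(-629, 11518), Rational(-30631, 174724)) = Rational(-231354627, 1006235516)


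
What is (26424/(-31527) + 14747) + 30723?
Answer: 159278474/3503 ≈ 45469.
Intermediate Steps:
(26424/(-31527) + 14747) + 30723 = (26424*(-1/31527) + 14747) + 30723 = (-2936/3503 + 14747) + 30723 = 51655805/3503 + 30723 = 159278474/3503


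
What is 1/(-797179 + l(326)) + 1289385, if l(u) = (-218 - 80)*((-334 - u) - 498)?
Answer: 582924511574/452095 ≈ 1.2894e+6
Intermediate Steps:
l(u) = 247936 + 298*u (l(u) = -298*(-832 - u) = 247936 + 298*u)
1/(-797179 + l(326)) + 1289385 = 1/(-797179 + (247936 + 298*326)) + 1289385 = 1/(-797179 + (247936 + 97148)) + 1289385 = 1/(-797179 + 345084) + 1289385 = 1/(-452095) + 1289385 = -1/452095 + 1289385 = 582924511574/452095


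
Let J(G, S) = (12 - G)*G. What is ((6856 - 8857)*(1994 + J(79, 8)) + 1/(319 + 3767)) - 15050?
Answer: 26911413415/4086 ≈ 6.5862e+6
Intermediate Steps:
J(G, S) = G*(12 - G)
((6856 - 8857)*(1994 + J(79, 8)) + 1/(319 + 3767)) - 15050 = ((6856 - 8857)*(1994 + 79*(12 - 1*79)) + 1/(319 + 3767)) - 15050 = (-2001*(1994 + 79*(12 - 79)) + 1/4086) - 15050 = (-2001*(1994 + 79*(-67)) + 1/4086) - 15050 = (-2001*(1994 - 5293) + 1/4086) - 15050 = (-2001*(-3299) + 1/4086) - 15050 = (6601299 + 1/4086) - 15050 = 26972907715/4086 - 15050 = 26911413415/4086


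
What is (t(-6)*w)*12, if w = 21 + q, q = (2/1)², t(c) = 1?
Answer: 300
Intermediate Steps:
q = 4 (q = (2*1)² = 2² = 4)
w = 25 (w = 21 + 4 = 25)
(t(-6)*w)*12 = (1*25)*12 = 25*12 = 300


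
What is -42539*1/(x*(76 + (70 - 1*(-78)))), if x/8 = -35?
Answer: 6077/8960 ≈ 0.67824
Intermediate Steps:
x = -280 (x = 8*(-35) = -280)
-42539*1/(x*(76 + (70 - 1*(-78)))) = -42539*(-1/(280*(76 + (70 - 1*(-78))))) = -42539*(-1/(280*(76 + (70 + 78)))) = -42539*(-1/(280*(76 + 148))) = -42539/((-280*224)) = -42539/(-62720) = -42539*(-1/62720) = 6077/8960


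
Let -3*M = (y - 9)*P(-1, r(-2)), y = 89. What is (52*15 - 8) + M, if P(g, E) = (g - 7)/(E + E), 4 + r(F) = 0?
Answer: 2236/3 ≈ 745.33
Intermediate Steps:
r(F) = -4 (r(F) = -4 + 0 = -4)
P(g, E) = (-7 + g)/(2*E) (P(g, E) = (-7 + g)/((2*E)) = (-7 + g)*(1/(2*E)) = (-7 + g)/(2*E))
M = -80/3 (M = -(89 - 9)*(1/2)*(-7 - 1)/(-4)/3 = -80*(1/2)*(-1/4)*(-8)/3 = -80/3 ≈ -26.667)
(52*15 - 8) + M = (52*15 - 8) - 80/3 = (780 - 8) - 80/3 = 772 - 80/3 = 2236/3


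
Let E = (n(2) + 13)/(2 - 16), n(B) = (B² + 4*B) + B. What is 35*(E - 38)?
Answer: -2795/2 ≈ -1397.5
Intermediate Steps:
n(B) = B² + 5*B
E = -27/14 (E = (2*(5 + 2) + 13)/(2 - 16) = (2*7 + 13)/(-14) = (14 + 13)*(-1/14) = 27*(-1/14) = -27/14 ≈ -1.9286)
35*(E - 38) = 35*(-27/14 - 38) = 35*(-559/14) = -2795/2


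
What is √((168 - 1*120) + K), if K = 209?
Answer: √257 ≈ 16.031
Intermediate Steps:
√((168 - 1*120) + K) = √((168 - 1*120) + 209) = √((168 - 120) + 209) = √(48 + 209) = √257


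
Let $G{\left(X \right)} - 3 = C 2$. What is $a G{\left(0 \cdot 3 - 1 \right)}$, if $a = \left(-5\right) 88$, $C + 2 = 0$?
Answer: $440$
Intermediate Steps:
$C = -2$ ($C = -2 + 0 = -2$)
$a = -440$
$G{\left(X \right)} = -1$ ($G{\left(X \right)} = 3 - 4 = -1$)
$a G{\left(0 \cdot 3 - 1 \right)} = \left(-440\right) \left(-1\right) = 440$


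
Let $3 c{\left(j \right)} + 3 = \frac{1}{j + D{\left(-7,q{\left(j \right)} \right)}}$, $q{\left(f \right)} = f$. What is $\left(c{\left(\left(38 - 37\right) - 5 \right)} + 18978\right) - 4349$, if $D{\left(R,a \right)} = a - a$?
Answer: $\frac{175535}{12} \approx 14628.0$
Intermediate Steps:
$D{\left(R,a \right)} = 0$
$c{\left(j \right)} = -1 + \frac{1}{3 j}$ ($c{\left(j \right)} = -1 + \frac{1}{3 \left(j + 0\right)} = -1 + \frac{1}{3 j}$)
$\left(c{\left(\left(38 - 37\right) - 5 \right)} + 18978\right) - 4349 = \left(\frac{\frac{1}{3} - \left(\left(38 - 37\right) - 5\right)}{\left(38 - 37\right) - 5} + 18978\right) - 4349 = \left(\frac{\frac{1}{3} - \left(1 - 5\right)}{1 - 5} + 18978\right) - 4349 = \left(\frac{\frac{1}{3} - -4}{-4} + 18978\right) - 4349 = \left(- \frac{\frac{1}{3} + 4}{4} + 18978\right) - 4349 = \left(\left(- \frac{1}{4}\right) \frac{13}{3} + 18978\right) - 4349 = \left(- \frac{13}{12} + 18978\right) - 4349 = \frac{227723}{12} - 4349 = \frac{175535}{12}$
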